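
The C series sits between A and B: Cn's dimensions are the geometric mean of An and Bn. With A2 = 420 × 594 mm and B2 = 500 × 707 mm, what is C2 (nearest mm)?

458 × 648 mm

Short side: √(420 · 500) = √210000 ≈ 458.3 → 458 mm
Long side: √(594 · 707) = √419958 ≈ 648.0 → 648 mm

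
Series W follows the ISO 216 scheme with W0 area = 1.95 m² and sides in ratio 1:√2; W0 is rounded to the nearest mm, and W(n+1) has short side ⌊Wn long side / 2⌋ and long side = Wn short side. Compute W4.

Let W0's short side be w mm. w · w√2 = 1.95 m² = 1,950,000 mm², so w ≈ 1174.2 mm and w√2 ≈ 1660.6 mm → W0 = 1174 × 1661 mm.
W1: ⌊1661/2⌋ × 1174 = 830 × 1174 mm
W2: ⌊1174/2⌋ × 830 = 587 × 830 mm
W3: ⌊830/2⌋ × 587 = 415 × 587 mm
W4: ⌊587/2⌋ × 415 = 293 × 415 mm

293 × 415 mm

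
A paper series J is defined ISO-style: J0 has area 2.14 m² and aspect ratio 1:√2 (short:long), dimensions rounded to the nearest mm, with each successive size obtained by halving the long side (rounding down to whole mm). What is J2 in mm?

615 × 870 mm

Let J0's short side be w mm. w · w√2 = 2.14 m² = 2,140,000 mm², so w ≈ 1230.1 mm and w√2 ≈ 1739.7 mm → J0 = 1230 × 1740 mm.
J1: ⌊1740/2⌋ × 1230 = 870 × 1230 mm
J2: ⌊1230/2⌋ × 870 = 615 × 870 mm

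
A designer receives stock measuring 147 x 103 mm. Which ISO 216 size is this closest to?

Aspect ratio 147/103 ≈ 1.427 — close to the ISO √2 ≈ 1.414.
In the A-series (A0 area = 1 m²): A6 = 105 × 148 mm.
Off by 3 mm total — nearest standard size.

A6 (105 × 148 mm)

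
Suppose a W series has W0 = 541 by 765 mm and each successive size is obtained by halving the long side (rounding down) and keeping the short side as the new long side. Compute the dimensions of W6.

67 × 95 mm

W1 = 382 × 541 mm (from W0 by 1 halving).
W2: ⌊541/2⌋ × 382 = 270 × 382 mm
W3: ⌊382/2⌋ × 270 = 191 × 270 mm
W4: ⌊270/2⌋ × 191 = 135 × 191 mm
W5: ⌊191/2⌋ × 135 = 95 × 135 mm
W6: ⌊135/2⌋ × 95 = 67 × 95 mm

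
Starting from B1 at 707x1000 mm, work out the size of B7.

B2: ⌊1000/2⌋ × 707 = 500 × 707 mm
B3: ⌊707/2⌋ × 500 = 353 × 500 mm
B4: ⌊500/2⌋ × 353 = 250 × 353 mm
B5: ⌊353/2⌋ × 250 = 176 × 250 mm
B6: ⌊250/2⌋ × 176 = 125 × 176 mm
B7: ⌊176/2⌋ × 125 = 88 × 125 mm

88 × 125 mm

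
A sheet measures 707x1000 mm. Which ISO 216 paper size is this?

B1 (707 × 1000 mm)

Aspect ratio 1000/707 ≈ 1.414 — close to the ISO √2 ≈ 1.414.
In the B-series (B0 = 1000 × 1414 mm): B1 = 707 × 1000 mm.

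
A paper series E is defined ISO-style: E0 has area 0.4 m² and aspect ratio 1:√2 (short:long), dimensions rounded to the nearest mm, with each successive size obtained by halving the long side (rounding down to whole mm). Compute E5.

94 × 133 mm

Let E0's short side be w mm. w · w√2 = 0.4 m² = 400,000 mm², so w ≈ 531.8 mm and w√2 ≈ 752.1 mm → E0 = 532 × 752 mm.
E1: ⌊752/2⌋ × 532 = 376 × 532 mm
E2: ⌊532/2⌋ × 376 = 266 × 376 mm
E3: ⌊376/2⌋ × 266 = 188 × 266 mm
E4: ⌊266/2⌋ × 188 = 133 × 188 mm
E5: ⌊188/2⌋ × 133 = 94 × 133 mm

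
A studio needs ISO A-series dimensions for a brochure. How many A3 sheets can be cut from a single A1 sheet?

Each ISO step halves the sheet: 1 × A1 → 2 × A2 → 4 × A3
From A1 to A3 is 2 halving steps: 2^2 = 4.

4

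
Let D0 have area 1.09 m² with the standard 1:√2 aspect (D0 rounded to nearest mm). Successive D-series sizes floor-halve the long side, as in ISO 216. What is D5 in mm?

155 × 219 mm

Let D0's short side be w mm. w · w√2 = 1.09 m² = 1,090,000 mm², so w ≈ 877.9 mm and w√2 ≈ 1241.6 mm → D0 = 878 × 1242 mm.
D1: ⌊1242/2⌋ × 878 = 621 × 878 mm
D2: ⌊878/2⌋ × 621 = 439 × 621 mm
D3: ⌊621/2⌋ × 439 = 310 × 439 mm
D4: ⌊439/2⌋ × 310 = 219 × 310 mm
D5: ⌊310/2⌋ × 219 = 155 × 219 mm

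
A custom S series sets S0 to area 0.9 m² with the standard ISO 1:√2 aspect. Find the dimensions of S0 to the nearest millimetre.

798 × 1128 mm

Let the short side be w mm. Then w · w√2 = 0.9 m² = 900,000 mm².
w² = 900,000/√2, so w ≈ 797.7 mm; long side = w√2 ≈ 1128.2 mm.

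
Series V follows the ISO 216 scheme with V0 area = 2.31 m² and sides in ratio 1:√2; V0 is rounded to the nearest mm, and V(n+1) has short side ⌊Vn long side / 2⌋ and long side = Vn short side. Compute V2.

Let V0's short side be w mm. w · w√2 = 2.31 m² = 2,310,000 mm², so w ≈ 1278.1 mm and w√2 ≈ 1807.4 mm → V0 = 1278 × 1807 mm.
V1: ⌊1807/2⌋ × 1278 = 903 × 1278 mm
V2: ⌊1278/2⌋ × 903 = 639 × 903 mm

639 × 903 mm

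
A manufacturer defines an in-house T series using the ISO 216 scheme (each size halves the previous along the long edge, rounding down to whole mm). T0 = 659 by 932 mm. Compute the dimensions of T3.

T1 = 466 × 659 mm (from T0 by 1 halving).
T2: ⌊659/2⌋ × 466 = 329 × 466 mm
T3: ⌊466/2⌋ × 329 = 233 × 329 mm

233 × 329 mm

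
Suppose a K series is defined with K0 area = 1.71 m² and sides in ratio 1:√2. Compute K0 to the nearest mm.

1100 × 1555 mm

Let the short side be w mm. Then w · w√2 = 1.71 m² = 1,710,000 mm².
w² = 1,710,000/√2, so w ≈ 1099.6 mm; long side = w√2 ≈ 1555.1 mm.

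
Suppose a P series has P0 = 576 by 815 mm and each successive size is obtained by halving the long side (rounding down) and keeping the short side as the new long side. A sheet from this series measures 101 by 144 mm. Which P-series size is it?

P0: 576 × 815 mm
P1: 407 × 576 mm
P2: 288 × 407 mm
P3: 203 × 288 mm
P4: 144 × 203 mm
P5: 101 × 144 mm
P6: 72 × 101 mm
→ matches P5.

P5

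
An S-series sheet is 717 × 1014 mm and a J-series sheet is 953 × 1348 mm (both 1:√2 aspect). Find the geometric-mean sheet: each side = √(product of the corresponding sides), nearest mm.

Short side: √(717 · 953) = √683301 ≈ 826.6 → 827 mm
Long side: √(1014 · 1348) = √1366872 ≈ 1169.1 → 1169 mm

827 × 1169 mm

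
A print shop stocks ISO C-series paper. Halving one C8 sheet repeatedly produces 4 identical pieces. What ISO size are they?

4 = 2^2, so 2 halving steps.
C8 → C9 → … → C10 after 2 steps.

C10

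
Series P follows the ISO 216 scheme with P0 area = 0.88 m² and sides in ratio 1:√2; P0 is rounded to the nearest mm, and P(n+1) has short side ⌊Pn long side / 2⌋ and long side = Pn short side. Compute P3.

279 × 394 mm

Let P0's short side be w mm. w · w√2 = 0.88 m² = 880,000 mm², so w ≈ 788.8 mm and w√2 ≈ 1115.6 mm → P0 = 789 × 1116 mm.
P1: ⌊1116/2⌋ × 789 = 558 × 789 mm
P2: ⌊789/2⌋ × 558 = 394 × 558 mm
P3: ⌊558/2⌋ × 394 = 279 × 394 mm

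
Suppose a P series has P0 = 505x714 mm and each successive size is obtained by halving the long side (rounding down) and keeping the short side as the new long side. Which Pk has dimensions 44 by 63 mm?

P0: 505 × 714 mm
P1: 357 × 505 mm
P2: 252 × 357 mm
P3: 178 × 252 mm
P4: 126 × 178 mm
P5: 89 × 126 mm
P6: 63 × 89 mm
P7: 44 × 63 mm
P8: 31 × 44 mm
→ matches P7.

P7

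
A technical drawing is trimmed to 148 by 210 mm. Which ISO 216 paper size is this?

Aspect ratio 210/148 ≈ 1.419 — close to the ISO √2 ≈ 1.414.
In the A-series (A0 area = 1 m²): A5 = 148 × 210 mm.

A5 (148 × 210 mm)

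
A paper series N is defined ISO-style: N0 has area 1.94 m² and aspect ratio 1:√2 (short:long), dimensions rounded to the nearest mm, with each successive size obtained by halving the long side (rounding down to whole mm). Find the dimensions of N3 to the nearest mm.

Let N0's short side be w mm. w · w√2 = 1.94 m² = 1,940,000 mm², so w ≈ 1171.2 mm and w√2 ≈ 1656.4 mm → N0 = 1171 × 1656 mm.
N1: ⌊1656/2⌋ × 1171 = 828 × 1171 mm
N2: ⌊1171/2⌋ × 828 = 585 × 828 mm
N3: ⌊828/2⌋ × 585 = 414 × 585 mm

414 × 585 mm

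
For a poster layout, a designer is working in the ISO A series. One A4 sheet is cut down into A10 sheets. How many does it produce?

64

Each ISO step halves the sheet: 1 × A4 → 2 × A5 → 4 × A6 → 8 × A7 → …
From A4 to A10 is 6 halving steps: 2^6 = 64.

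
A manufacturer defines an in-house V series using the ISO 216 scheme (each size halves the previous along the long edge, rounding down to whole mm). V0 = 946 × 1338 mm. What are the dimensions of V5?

167 × 236 mm

V1: ⌊1338/2⌋ × 946 = 669 × 946 mm
V2: ⌊946/2⌋ × 669 = 473 × 669 mm
V3: ⌊669/2⌋ × 473 = 334 × 473 mm
V4: ⌊473/2⌋ × 334 = 236 × 334 mm
V5: ⌊334/2⌋ × 236 = 167 × 236 mm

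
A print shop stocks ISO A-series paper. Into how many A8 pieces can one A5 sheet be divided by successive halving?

8

A5 = 148 × 210 mm; A8 = 52 × 74 mm.
Each halving step doubles the count; 3 steps from A5 to A8.
2^3 = 8.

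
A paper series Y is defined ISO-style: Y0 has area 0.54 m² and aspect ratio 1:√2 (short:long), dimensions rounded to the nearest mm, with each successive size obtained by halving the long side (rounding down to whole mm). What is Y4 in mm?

154 × 218 mm

Let Y0's short side be w mm. w · w√2 = 0.54 m² = 540,000 mm², so w ≈ 617.9 mm and w√2 ≈ 873.9 mm → Y0 = 618 × 874 mm.
Y1: ⌊874/2⌋ × 618 = 437 × 618 mm
Y2: ⌊618/2⌋ × 437 = 309 × 437 mm
Y3: ⌊437/2⌋ × 309 = 218 × 309 mm
Y4: ⌊309/2⌋ × 218 = 154 × 218 mm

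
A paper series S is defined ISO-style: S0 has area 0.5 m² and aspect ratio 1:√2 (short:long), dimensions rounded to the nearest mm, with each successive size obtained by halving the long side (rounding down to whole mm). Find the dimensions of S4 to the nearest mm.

Let S0's short side be w mm. w · w√2 = 0.5 m² = 500,000 mm², so w ≈ 594.6 mm and w√2 ≈ 840.9 mm → S0 = 595 × 841 mm.
S1: ⌊841/2⌋ × 595 = 420 × 595 mm
S2: ⌊595/2⌋ × 420 = 297 × 420 mm
S3: ⌊420/2⌋ × 297 = 210 × 297 mm
S4: ⌊297/2⌋ × 210 = 148 × 210 mm

148 × 210 mm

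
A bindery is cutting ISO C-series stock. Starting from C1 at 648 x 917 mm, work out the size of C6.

114 × 162 mm

C2: ⌊917/2⌋ × 648 = 458 × 648 mm
C3: ⌊648/2⌋ × 458 = 324 × 458 mm
C4: ⌊458/2⌋ × 324 = 229 × 324 mm
C5: ⌊324/2⌋ × 229 = 162 × 229 mm
C6: ⌊229/2⌋ × 162 = 114 × 162 mm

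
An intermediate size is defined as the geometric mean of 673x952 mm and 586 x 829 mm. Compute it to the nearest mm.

Short side: √(673 · 586) = √394378 ≈ 628.0 → 628 mm
Long side: √(952 · 829) = √789208 ≈ 888.4 → 888 mm

628 × 888 mm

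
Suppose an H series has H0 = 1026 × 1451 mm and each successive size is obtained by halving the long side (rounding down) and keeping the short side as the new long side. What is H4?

256 × 362 mm

H1: ⌊1451/2⌋ × 1026 = 725 × 1026 mm
H2: ⌊1026/2⌋ × 725 = 513 × 725 mm
H3: ⌊725/2⌋ × 513 = 362 × 513 mm
H4: ⌊513/2⌋ × 362 = 256 × 362 mm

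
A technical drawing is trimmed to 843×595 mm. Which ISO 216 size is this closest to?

Aspect ratio 843/595 ≈ 1.417 — close to the ISO √2 ≈ 1.414.
In the A-series (A0 area = 1 m²): A1 = 594 × 841 mm.
Off by 3 mm total — nearest standard size.

A1 (594 × 841 mm)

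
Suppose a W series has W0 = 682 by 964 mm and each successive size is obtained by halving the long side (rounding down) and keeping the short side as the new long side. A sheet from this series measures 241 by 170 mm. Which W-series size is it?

W4

W0: 682 × 964 mm
W1: 482 × 682 mm
W2: 341 × 482 mm
W3: 241 × 341 mm
W4: 170 × 241 mm
W5: 120 × 170 mm
→ matches W4.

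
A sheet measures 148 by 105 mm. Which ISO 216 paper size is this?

Aspect ratio 148/105 ≈ 1.410 — close to the ISO √2 ≈ 1.414.
In the A-series (A0 area = 1 m²): A6 = 105 × 148 mm.

A6 (105 × 148 mm)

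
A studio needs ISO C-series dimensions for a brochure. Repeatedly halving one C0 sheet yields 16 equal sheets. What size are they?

C4

16 = 2^4, so 4 halving steps.
C0 → C1 → … → C4 after 4 steps.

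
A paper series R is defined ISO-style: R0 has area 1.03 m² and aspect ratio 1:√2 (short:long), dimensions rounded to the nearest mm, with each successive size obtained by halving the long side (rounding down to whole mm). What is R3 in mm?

Let R0's short side be w mm. w · w√2 = 1.03 m² = 1,030,000 mm², so w ≈ 853.4 mm and w√2 ≈ 1206.9 mm → R0 = 853 × 1207 mm.
R1: ⌊1207/2⌋ × 853 = 603 × 853 mm
R2: ⌊853/2⌋ × 603 = 426 × 603 mm
R3: ⌊603/2⌋ × 426 = 301 × 426 mm

301 × 426 mm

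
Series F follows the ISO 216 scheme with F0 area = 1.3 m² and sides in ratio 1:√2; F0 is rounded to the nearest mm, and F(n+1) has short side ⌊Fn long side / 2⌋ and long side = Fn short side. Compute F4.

239 × 339 mm

Let F0's short side be w mm. w · w√2 = 1.3 m² = 1,300,000 mm², so w ≈ 958.8 mm and w√2 ≈ 1355.9 mm → F0 = 959 × 1356 mm.
F1: ⌊1356/2⌋ × 959 = 678 × 959 mm
F2: ⌊959/2⌋ × 678 = 479 × 678 mm
F3: ⌊678/2⌋ × 479 = 339 × 479 mm
F4: ⌊479/2⌋ × 339 = 239 × 339 mm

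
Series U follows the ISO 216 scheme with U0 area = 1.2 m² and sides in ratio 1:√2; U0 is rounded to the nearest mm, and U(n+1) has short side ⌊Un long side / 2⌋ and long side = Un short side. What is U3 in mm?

325 × 460 mm

Let U0's short side be w mm. w · w√2 = 1.2 m² = 1,200,000 mm², so w ≈ 921.2 mm and w√2 ≈ 1302.7 mm → U0 = 921 × 1303 mm.
U1: ⌊1303/2⌋ × 921 = 651 × 921 mm
U2: ⌊921/2⌋ × 651 = 460 × 651 mm
U3: ⌊651/2⌋ × 460 = 325 × 460 mm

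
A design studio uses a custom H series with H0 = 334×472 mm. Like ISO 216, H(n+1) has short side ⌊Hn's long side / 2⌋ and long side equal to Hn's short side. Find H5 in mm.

59 × 83 mm

H1: ⌊472/2⌋ × 334 = 236 × 334 mm
H2: ⌊334/2⌋ × 236 = 167 × 236 mm
H3: ⌊236/2⌋ × 167 = 118 × 167 mm
H4: ⌊167/2⌋ × 118 = 83 × 118 mm
H5: ⌊118/2⌋ × 83 = 59 × 83 mm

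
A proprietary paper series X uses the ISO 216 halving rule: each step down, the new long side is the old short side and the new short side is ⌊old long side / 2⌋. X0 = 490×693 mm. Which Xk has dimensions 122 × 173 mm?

X0: 490 × 693 mm
X1: 346 × 490 mm
X2: 245 × 346 mm
X3: 173 × 245 mm
X4: 122 × 173 mm
X5: 86 × 122 mm
→ matches X4.

X4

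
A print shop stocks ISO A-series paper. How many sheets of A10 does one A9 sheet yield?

2

Each ISO step halves the sheet: 1 × A9 → 2 × A10
From A9 to A10 is 1 halving step: 2^1 = 2.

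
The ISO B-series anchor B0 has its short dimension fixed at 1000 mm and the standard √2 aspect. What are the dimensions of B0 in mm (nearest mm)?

Short side = 1000 mm; long side = 1000√2 ≈ 1414.2 mm.

1000 × 1414 mm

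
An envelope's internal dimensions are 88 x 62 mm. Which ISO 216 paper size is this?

Aspect ratio 88/62 ≈ 1.419 — close to the ISO √2 ≈ 1.414.
In the B-series (B0 = 1000 × 1414 mm): B8 = 62 × 88 mm.

B8 (62 × 88 mm)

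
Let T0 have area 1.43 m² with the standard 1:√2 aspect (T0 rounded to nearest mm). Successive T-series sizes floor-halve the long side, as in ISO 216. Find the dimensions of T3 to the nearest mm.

Let T0's short side be w mm. w · w√2 = 1.43 m² = 1,430,000 mm², so w ≈ 1005.6 mm and w√2 ≈ 1422.1 mm → T0 = 1006 × 1422 mm.
T1: ⌊1422/2⌋ × 1006 = 711 × 1006 mm
T2: ⌊1006/2⌋ × 711 = 503 × 711 mm
T3: ⌊711/2⌋ × 503 = 355 × 503 mm

355 × 503 mm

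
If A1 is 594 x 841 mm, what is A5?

148 × 210 mm

A2: ⌊841/2⌋ × 594 = 420 × 594 mm
A3: ⌊594/2⌋ × 420 = 297 × 420 mm
A4: ⌊420/2⌋ × 297 = 210 × 297 mm
A5: ⌊297/2⌋ × 210 = 148 × 210 mm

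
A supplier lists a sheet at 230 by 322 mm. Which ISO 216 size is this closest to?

Aspect ratio 322/230 ≈ 1.400 — close to the ISO √2 ≈ 1.414.
In the C-series (envelope sizes, between A and B): C4 = 229 × 324 mm.
Off by 3 mm total — nearest standard size.

C4 (229 × 324 mm)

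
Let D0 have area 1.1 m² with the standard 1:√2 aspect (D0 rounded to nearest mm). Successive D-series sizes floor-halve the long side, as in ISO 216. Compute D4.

220 × 311 mm

Let D0's short side be w mm. w · w√2 = 1.1 m² = 1,100,000 mm², so w ≈ 881.9 mm and w√2 ≈ 1247.3 mm → D0 = 882 × 1247 mm.
D1: ⌊1247/2⌋ × 882 = 623 × 882 mm
D2: ⌊882/2⌋ × 623 = 441 × 623 mm
D3: ⌊623/2⌋ × 441 = 311 × 441 mm
D4: ⌊441/2⌋ × 311 = 220 × 311 mm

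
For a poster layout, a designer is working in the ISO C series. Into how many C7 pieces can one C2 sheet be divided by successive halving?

C2 = 458 × 648 mm; C7 = 81 × 114 mm.
Each halving step doubles the count; 5 steps from C2 to C7.
2^5 = 32.

32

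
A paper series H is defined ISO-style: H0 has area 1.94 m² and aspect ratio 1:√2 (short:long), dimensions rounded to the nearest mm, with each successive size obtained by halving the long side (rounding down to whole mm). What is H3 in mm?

Let H0's short side be w mm. w · w√2 = 1.94 m² = 1,940,000 mm², so w ≈ 1171.2 mm and w√2 ≈ 1656.4 mm → H0 = 1171 × 1656 mm.
H1: ⌊1656/2⌋ × 1171 = 828 × 1171 mm
H2: ⌊1171/2⌋ × 828 = 585 × 828 mm
H3: ⌊828/2⌋ × 585 = 414 × 585 mm

414 × 585 mm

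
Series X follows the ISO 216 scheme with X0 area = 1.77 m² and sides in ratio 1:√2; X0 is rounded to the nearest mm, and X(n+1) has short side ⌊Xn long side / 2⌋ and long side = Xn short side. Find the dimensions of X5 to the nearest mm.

197 × 279 mm

Let X0's short side be w mm. w · w√2 = 1.77 m² = 1,770,000 mm², so w ≈ 1118.7 mm and w√2 ≈ 1582.1 mm → X0 = 1119 × 1582 mm.
X1: ⌊1582/2⌋ × 1119 = 791 × 1119 mm
X2: ⌊1119/2⌋ × 791 = 559 × 791 mm
X3: ⌊791/2⌋ × 559 = 395 × 559 mm
X4: ⌊559/2⌋ × 395 = 279 × 395 mm
X5: ⌊395/2⌋ × 279 = 197 × 279 mm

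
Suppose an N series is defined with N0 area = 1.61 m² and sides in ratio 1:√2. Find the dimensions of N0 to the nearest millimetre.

Let the short side be w mm. Then w · w√2 = 1.61 m² = 1,610,000 mm².
w² = 1,610,000/√2, so w ≈ 1067.0 mm; long side = w√2 ≈ 1508.9 mm.

1067 × 1509 mm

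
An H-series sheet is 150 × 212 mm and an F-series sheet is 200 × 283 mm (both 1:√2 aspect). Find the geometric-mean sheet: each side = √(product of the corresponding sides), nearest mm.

173 × 245 mm

Short side: √(150 · 200) = √30000 ≈ 173.2 → 173 mm
Long side: √(212 · 283) = √59996 ≈ 244.9 → 245 mm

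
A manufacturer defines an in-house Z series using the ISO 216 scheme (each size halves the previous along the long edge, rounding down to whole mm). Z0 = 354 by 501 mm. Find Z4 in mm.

Z1: ⌊501/2⌋ × 354 = 250 × 354 mm
Z2: ⌊354/2⌋ × 250 = 177 × 250 mm
Z3: ⌊250/2⌋ × 177 = 125 × 177 mm
Z4: ⌊177/2⌋ × 125 = 88 × 125 mm

88 × 125 mm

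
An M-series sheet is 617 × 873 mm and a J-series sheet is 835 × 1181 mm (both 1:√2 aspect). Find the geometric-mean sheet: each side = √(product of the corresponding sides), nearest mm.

Short side: √(617 · 835) = √515195 ≈ 717.8 → 718 mm
Long side: √(873 · 1181) = √1031013 ≈ 1015.4 → 1015 mm

718 × 1015 mm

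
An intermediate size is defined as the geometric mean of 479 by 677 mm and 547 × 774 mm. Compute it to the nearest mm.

Short side: √(479 · 547) = √262013 ≈ 511.9 → 512 mm
Long side: √(677 · 774) = √523998 ≈ 723.9 → 724 mm

512 × 724 mm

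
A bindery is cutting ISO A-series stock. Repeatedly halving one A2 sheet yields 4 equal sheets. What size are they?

4 = 2^2, so 2 halving steps.
A2 → A3 → … → A4 after 2 steps.

A4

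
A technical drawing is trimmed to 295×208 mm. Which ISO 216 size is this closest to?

Aspect ratio 295/208 ≈ 1.418 — close to the ISO √2 ≈ 1.414.
In the A-series (A0 area = 1 m²): A4 = 210 × 297 mm.
Off by 4 mm total — nearest standard size.

A4 (210 × 297 mm)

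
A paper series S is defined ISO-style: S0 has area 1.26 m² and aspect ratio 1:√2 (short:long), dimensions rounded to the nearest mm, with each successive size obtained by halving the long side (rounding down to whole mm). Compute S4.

Let S0's short side be w mm. w · w√2 = 1.26 m² = 1,260,000 mm², so w ≈ 943.9 mm and w√2 ≈ 1334.9 mm → S0 = 944 × 1335 mm.
S1: ⌊1335/2⌋ × 944 = 667 × 944 mm
S2: ⌊944/2⌋ × 667 = 472 × 667 mm
S3: ⌊667/2⌋ × 472 = 333 × 472 mm
S4: ⌊472/2⌋ × 333 = 236 × 333 mm

236 × 333 mm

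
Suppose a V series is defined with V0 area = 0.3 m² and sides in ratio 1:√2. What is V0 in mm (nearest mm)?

Let the short side be w mm. Then w · w√2 = 0.3 m² = 300,000 mm².
w² = 300,000/√2, so w ≈ 460.6 mm; long side = w√2 ≈ 651.4 mm.

461 × 651 mm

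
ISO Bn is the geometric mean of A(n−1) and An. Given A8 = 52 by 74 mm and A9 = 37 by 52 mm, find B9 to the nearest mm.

Short side: √(52 · 37) = √1924 ≈ 43.9 → 44 mm
Long side: √(74 · 52) = √3848 ≈ 62.0 → 62 mm

44 × 62 mm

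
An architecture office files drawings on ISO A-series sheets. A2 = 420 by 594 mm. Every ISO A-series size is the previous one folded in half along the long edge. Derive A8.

A3: ⌊594/2⌋ × 420 = 297 × 420 mm
A4: ⌊420/2⌋ × 297 = 210 × 297 mm
A5: ⌊297/2⌋ × 210 = 148 × 210 mm
A6: ⌊210/2⌋ × 148 = 105 × 148 mm
A7: ⌊148/2⌋ × 105 = 74 × 105 mm
A8: ⌊105/2⌋ × 74 = 52 × 74 mm

52 × 74 mm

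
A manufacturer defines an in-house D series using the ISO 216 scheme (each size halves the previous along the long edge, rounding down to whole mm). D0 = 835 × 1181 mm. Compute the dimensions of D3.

D1 = 590 × 835 mm (from D0 by 1 halving).
D2: ⌊835/2⌋ × 590 = 417 × 590 mm
D3: ⌊590/2⌋ × 417 = 295 × 417 mm

295 × 417 mm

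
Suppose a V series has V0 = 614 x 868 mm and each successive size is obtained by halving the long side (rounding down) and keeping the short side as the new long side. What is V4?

153 × 217 mm

V1: ⌊868/2⌋ × 614 = 434 × 614 mm
V2: ⌊614/2⌋ × 434 = 307 × 434 mm
V3: ⌊434/2⌋ × 307 = 217 × 307 mm
V4: ⌊307/2⌋ × 217 = 153 × 217 mm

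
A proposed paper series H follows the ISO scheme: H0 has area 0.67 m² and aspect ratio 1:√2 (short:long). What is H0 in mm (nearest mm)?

688 × 973 mm

Let the short side be w mm. Then w · w√2 = 0.67 m² = 670,000 mm².
w² = 670,000/√2, so w ≈ 688.3 mm; long side = w√2 ≈ 973.4 mm.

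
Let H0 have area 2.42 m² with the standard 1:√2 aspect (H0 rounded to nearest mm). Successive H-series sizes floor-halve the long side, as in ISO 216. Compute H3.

Let H0's short side be w mm. w · w√2 = 2.42 m² = 2,420,000 mm², so w ≈ 1308.1 mm and w√2 ≈ 1850.0 mm → H0 = 1308 × 1850 mm.
H1: ⌊1850/2⌋ × 1308 = 925 × 1308 mm
H2: ⌊1308/2⌋ × 925 = 654 × 925 mm
H3: ⌊925/2⌋ × 654 = 462 × 654 mm

462 × 654 mm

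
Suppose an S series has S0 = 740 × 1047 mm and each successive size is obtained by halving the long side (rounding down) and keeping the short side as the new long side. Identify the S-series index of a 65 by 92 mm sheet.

S0: 740 × 1047 mm
S1: 523 × 740 mm
S2: 370 × 523 mm
S3: 261 × 370 mm
S4: 185 × 261 mm
S5: 130 × 185 mm
S6: 92 × 130 mm
S7: 65 × 92 mm
S8: 46 × 65 mm
→ matches S7.

S7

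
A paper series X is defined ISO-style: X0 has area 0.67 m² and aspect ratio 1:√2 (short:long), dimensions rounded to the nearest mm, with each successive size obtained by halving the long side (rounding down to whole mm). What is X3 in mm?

243 × 344 mm

Let X0's short side be w mm. w · w√2 = 0.67 m² = 670,000 mm², so w ≈ 688.3 mm and w√2 ≈ 973.4 mm → X0 = 688 × 973 mm.
X1: ⌊973/2⌋ × 688 = 486 × 688 mm
X2: ⌊688/2⌋ × 486 = 344 × 486 mm
X3: ⌊486/2⌋ × 344 = 243 × 344 mm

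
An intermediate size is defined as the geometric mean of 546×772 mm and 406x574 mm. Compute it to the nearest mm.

471 × 666 mm

Short side: √(546 · 406) = √221676 ≈ 470.8 → 471 mm
Long side: √(772 · 574) = √443128 ≈ 665.7 → 666 mm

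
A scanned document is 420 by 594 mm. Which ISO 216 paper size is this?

A2 (420 × 594 mm)

Aspect ratio 594/420 ≈ 1.414 — close to the ISO √2 ≈ 1.414.
In the A-series (A0 area = 1 m²): A2 = 420 × 594 mm.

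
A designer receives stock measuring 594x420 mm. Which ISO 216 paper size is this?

Aspect ratio 594/420 ≈ 1.414 — close to the ISO √2 ≈ 1.414.
In the A-series (A0 area = 1 m²): A2 = 420 × 594 mm.

A2 (420 × 594 mm)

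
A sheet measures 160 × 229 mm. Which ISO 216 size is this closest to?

C5 (162 × 229 mm)

Aspect ratio 229/160 ≈ 1.431 (ISO target is √2 ≈ 1.414).
In the C-series (envelope sizes, between A and B): C5 = 162 × 229 mm.
Off by 2 mm total — nearest standard size.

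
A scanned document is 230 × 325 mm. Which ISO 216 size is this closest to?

C4 (229 × 324 mm)

Aspect ratio 325/230 ≈ 1.413 — close to the ISO √2 ≈ 1.414.
In the C-series (envelope sizes, between A and B): C4 = 229 × 324 mm.
Off by 2 mm total — nearest standard size.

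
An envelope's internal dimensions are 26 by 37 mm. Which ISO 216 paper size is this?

A10 (26 × 37 mm)

Aspect ratio 37/26 ≈ 1.423 — close to the ISO √2 ≈ 1.414.
In the A-series (A0 area = 1 m²): A10 = 26 × 37 mm.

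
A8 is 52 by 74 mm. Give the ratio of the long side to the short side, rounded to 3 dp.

74 / 52 = 1.423
ISO 216 targets √2 ≈ 1.414; the +0.009 deviation is from mm rounding.

1.423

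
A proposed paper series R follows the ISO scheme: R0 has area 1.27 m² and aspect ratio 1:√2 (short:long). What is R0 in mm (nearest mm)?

Let the short side be w mm. Then w · w√2 = 1.27 m² = 1,270,000 mm².
w² = 1,270,000/√2, so w ≈ 947.6 mm; long side = w√2 ≈ 1340.2 mm.

948 × 1340 mm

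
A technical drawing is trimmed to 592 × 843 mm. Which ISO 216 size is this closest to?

A1 (594 × 841 mm)

Aspect ratio 843/592 ≈ 1.424 — close to the ISO √2 ≈ 1.414.
In the A-series (A0 area = 1 m²): A1 = 594 × 841 mm.
Off by 4 mm total — nearest standard size.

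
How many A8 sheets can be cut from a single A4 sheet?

16

Each ISO step halves the sheet: 1 × A4 → 2 × A5 → 4 × A6 → 8 × A7 → …
From A4 to A8 is 4 halving steps: 2^4 = 16.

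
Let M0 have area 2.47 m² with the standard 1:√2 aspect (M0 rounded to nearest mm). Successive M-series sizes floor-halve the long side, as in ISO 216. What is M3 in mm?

Let M0's short side be w mm. w · w√2 = 2.47 m² = 2,470,000 mm², so w ≈ 1321.6 mm and w√2 ≈ 1869.0 mm → M0 = 1322 × 1869 mm.
M1: ⌊1869/2⌋ × 1322 = 934 × 1322 mm
M2: ⌊1322/2⌋ × 934 = 661 × 934 mm
M3: ⌊934/2⌋ × 661 = 467 × 661 mm

467 × 661 mm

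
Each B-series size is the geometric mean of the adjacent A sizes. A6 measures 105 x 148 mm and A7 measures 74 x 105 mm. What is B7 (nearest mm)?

Short side: √(105 · 74) = √7770 ≈ 88.1 → 88 mm
Long side: √(148 · 105) = √15540 ≈ 124.7 → 125 mm

88 × 125 mm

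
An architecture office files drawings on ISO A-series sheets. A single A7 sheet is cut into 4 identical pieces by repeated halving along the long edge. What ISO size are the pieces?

A9

4 = 2^2, so 2 halving steps.
A7 → A8 → … → A9 after 2 steps.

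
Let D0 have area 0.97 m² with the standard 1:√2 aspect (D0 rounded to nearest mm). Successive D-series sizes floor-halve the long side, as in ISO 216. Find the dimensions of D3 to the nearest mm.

Let D0's short side be w mm. w · w√2 = 0.97 m² = 970,000 mm², so w ≈ 828.2 mm and w√2 ≈ 1171.2 mm → D0 = 828 × 1171 mm.
D1: ⌊1171/2⌋ × 828 = 585 × 828 mm
D2: ⌊828/2⌋ × 585 = 414 × 585 mm
D3: ⌊585/2⌋ × 414 = 292 × 414 mm

292 × 414 mm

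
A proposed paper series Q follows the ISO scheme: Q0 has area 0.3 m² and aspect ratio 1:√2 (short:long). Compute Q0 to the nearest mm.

Let the short side be w mm. Then w · w√2 = 0.3 m² = 300,000 mm².
w² = 300,000/√2, so w ≈ 460.6 mm; long side = w√2 ≈ 651.4 mm.

461 × 651 mm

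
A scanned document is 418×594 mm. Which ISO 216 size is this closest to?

Aspect ratio 594/418 ≈ 1.421 — close to the ISO √2 ≈ 1.414.
In the A-series (A0 area = 1 m²): A2 = 420 × 594 mm.
Off by 2 mm total — nearest standard size.

A2 (420 × 594 mm)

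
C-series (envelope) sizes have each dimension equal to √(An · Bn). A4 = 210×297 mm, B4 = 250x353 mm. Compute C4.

229 × 324 mm

Short side: √(210 · 250) = √52500 ≈ 229.1 → 229 mm
Long side: √(297 · 353) = √104841 ≈ 323.8 → 324 mm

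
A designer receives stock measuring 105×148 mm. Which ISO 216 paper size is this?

Aspect ratio 148/105 ≈ 1.410 — close to the ISO √2 ≈ 1.414.
In the A-series (A0 area = 1 m²): A6 = 105 × 148 mm.

A6 (105 × 148 mm)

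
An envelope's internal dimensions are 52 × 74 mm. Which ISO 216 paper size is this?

A8 (52 × 74 mm)

Aspect ratio 74/52 ≈ 1.423 — close to the ISO √2 ≈ 1.414.
In the A-series (A0 area = 1 m²): A8 = 52 × 74 mm.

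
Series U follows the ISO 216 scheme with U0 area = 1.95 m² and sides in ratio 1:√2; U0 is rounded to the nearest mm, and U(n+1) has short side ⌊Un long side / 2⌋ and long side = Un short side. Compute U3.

Let U0's short side be w mm. w · w√2 = 1.95 m² = 1,950,000 mm², so w ≈ 1174.2 mm and w√2 ≈ 1660.6 mm → U0 = 1174 × 1661 mm.
U1: ⌊1661/2⌋ × 1174 = 830 × 1174 mm
U2: ⌊1174/2⌋ × 830 = 587 × 830 mm
U3: ⌊830/2⌋ × 587 = 415 × 587 mm

415 × 587 mm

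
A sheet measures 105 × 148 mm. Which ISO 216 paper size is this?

Aspect ratio 148/105 ≈ 1.410 — close to the ISO √2 ≈ 1.414.
In the A-series (A0 area = 1 m²): A6 = 105 × 148 mm.

A6 (105 × 148 mm)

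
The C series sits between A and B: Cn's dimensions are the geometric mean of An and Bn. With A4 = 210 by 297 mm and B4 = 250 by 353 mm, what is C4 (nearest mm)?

Short side: √(210 · 250) = √52500 ≈ 229.1 → 229 mm
Long side: √(297 · 353) = √104841 ≈ 323.8 → 324 mm

229 × 324 mm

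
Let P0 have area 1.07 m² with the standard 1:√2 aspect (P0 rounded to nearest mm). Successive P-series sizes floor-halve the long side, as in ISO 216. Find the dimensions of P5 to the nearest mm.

153 × 217 mm

Let P0's short side be w mm. w · w√2 = 1.07 m² = 1,070,000 mm², so w ≈ 869.8 mm and w√2 ≈ 1230.1 mm → P0 = 870 × 1230 mm.
P1: ⌊1230/2⌋ × 870 = 615 × 870 mm
P2: ⌊870/2⌋ × 615 = 435 × 615 mm
P3: ⌊615/2⌋ × 435 = 307 × 435 mm
P4: ⌊435/2⌋ × 307 = 217 × 307 mm
P5: ⌊307/2⌋ × 217 = 153 × 217 mm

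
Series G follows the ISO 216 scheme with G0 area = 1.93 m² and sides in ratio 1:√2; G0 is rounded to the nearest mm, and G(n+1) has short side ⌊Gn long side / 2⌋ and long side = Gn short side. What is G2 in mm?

584 × 826 mm

Let G0's short side be w mm. w · w√2 = 1.93 m² = 1,930,000 mm², so w ≈ 1168.2 mm and w√2 ≈ 1652.1 mm → G0 = 1168 × 1652 mm.
G1: ⌊1652/2⌋ × 1168 = 826 × 1168 mm
G2: ⌊1168/2⌋ × 826 = 584 × 826 mm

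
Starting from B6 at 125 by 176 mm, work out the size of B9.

B7: ⌊176/2⌋ × 125 = 88 × 125 mm
B8: ⌊125/2⌋ × 88 = 62 × 88 mm
B9: ⌊88/2⌋ × 62 = 44 × 62 mm

44 × 62 mm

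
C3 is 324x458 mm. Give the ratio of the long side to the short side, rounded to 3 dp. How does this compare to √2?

1.414

458 / 324 = 1.414
Matches √2 ≈ 1.414 — the ISO 216 defining ratio.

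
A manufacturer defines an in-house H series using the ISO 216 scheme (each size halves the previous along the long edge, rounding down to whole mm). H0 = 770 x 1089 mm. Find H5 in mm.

136 × 192 mm

H1: ⌊1089/2⌋ × 770 = 544 × 770 mm
H2: ⌊770/2⌋ × 544 = 385 × 544 mm
H3: ⌊544/2⌋ × 385 = 272 × 385 mm
H4: ⌊385/2⌋ × 272 = 192 × 272 mm
H5: ⌊272/2⌋ × 192 = 136 × 192 mm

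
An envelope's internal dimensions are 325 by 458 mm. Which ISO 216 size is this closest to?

Aspect ratio 458/325 ≈ 1.409 — close to the ISO √2 ≈ 1.414.
In the C-series (envelope sizes, between A and B): C3 = 324 × 458 mm.
Off by 1 mm total — nearest standard size.

C3 (324 × 458 mm)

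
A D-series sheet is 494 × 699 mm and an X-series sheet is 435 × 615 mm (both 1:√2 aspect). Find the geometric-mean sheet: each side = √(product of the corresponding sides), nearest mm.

Short side: √(494 · 435) = √214890 ≈ 463.6 → 464 mm
Long side: √(699 · 615) = √429885 ≈ 655.7 → 656 mm

464 × 656 mm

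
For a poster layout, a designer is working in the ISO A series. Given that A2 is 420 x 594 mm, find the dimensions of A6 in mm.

A3: ⌊594/2⌋ × 420 = 297 × 420 mm
A4: ⌊420/2⌋ × 297 = 210 × 297 mm
A5: ⌊297/2⌋ × 210 = 148 × 210 mm
A6: ⌊210/2⌋ × 148 = 105 × 148 mm

105 × 148 mm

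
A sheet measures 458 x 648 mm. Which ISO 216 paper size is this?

C2 (458 × 648 mm)

Aspect ratio 648/458 ≈ 1.415 — close to the ISO √2 ≈ 1.414.
In the C-series (envelope sizes, between A and B): C2 = 458 × 648 mm.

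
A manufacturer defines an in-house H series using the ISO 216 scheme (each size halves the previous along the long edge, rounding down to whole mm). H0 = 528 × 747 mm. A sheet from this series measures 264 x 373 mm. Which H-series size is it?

H0: 528 × 747 mm
H1: 373 × 528 mm
H2: 264 × 373 mm
H3: 186 × 264 mm
→ matches H2.

H2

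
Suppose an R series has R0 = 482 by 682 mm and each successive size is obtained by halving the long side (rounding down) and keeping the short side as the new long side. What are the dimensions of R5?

85 × 120 mm

R1: ⌊682/2⌋ × 482 = 341 × 482 mm
R2: ⌊482/2⌋ × 341 = 241 × 341 mm
R3: ⌊341/2⌋ × 241 = 170 × 241 mm
R4: ⌊241/2⌋ × 170 = 120 × 170 mm
R5: ⌊170/2⌋ × 120 = 85 × 120 mm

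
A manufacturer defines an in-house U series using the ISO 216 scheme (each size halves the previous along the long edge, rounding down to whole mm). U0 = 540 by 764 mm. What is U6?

67 × 95 mm

U1 = 382 × 540 mm (from U0 by 1 halving).
U2: ⌊540/2⌋ × 382 = 270 × 382 mm
U3: ⌊382/2⌋ × 270 = 191 × 270 mm
U4: ⌊270/2⌋ × 191 = 135 × 191 mm
U5: ⌊191/2⌋ × 135 = 95 × 135 mm
U6: ⌊135/2⌋ × 95 = 67 × 95 mm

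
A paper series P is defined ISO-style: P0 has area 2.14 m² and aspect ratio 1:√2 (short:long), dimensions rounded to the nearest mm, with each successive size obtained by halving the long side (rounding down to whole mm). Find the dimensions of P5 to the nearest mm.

217 × 307 mm

Let P0's short side be w mm. w · w√2 = 2.14 m² = 2,140,000 mm², so w ≈ 1230.1 mm and w√2 ≈ 1739.7 mm → P0 = 1230 × 1740 mm.
P1: ⌊1740/2⌋ × 1230 = 870 × 1230 mm
P2: ⌊1230/2⌋ × 870 = 615 × 870 mm
P3: ⌊870/2⌋ × 615 = 435 × 615 mm
P4: ⌊615/2⌋ × 435 = 307 × 435 mm
P5: ⌊435/2⌋ × 307 = 217 × 307 mm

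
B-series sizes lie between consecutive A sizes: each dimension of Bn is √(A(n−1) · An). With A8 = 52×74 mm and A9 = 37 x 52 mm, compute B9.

44 × 62 mm

Short side: √(52 · 37) = √1924 ≈ 43.9 → 44 mm
Long side: √(74 · 52) = √3848 ≈ 62.0 → 62 mm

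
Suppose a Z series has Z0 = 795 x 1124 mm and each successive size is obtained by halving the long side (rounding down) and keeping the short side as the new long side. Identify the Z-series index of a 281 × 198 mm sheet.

Z0: 795 × 1124 mm
Z1: 562 × 795 mm
Z2: 397 × 562 mm
Z3: 281 × 397 mm
Z4: 198 × 281 mm
Z5: 140 × 198 mm
→ matches Z4.

Z4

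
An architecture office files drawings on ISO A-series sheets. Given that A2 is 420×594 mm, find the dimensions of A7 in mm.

74 × 105 mm

A3: ⌊594/2⌋ × 420 = 297 × 420 mm
A4: ⌊420/2⌋ × 297 = 210 × 297 mm
A5: ⌊297/2⌋ × 210 = 148 × 210 mm
A6: ⌊210/2⌋ × 148 = 105 × 148 mm
A7: ⌊148/2⌋ × 105 = 74 × 105 mm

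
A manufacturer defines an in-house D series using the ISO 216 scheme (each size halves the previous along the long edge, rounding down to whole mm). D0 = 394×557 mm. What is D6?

49 × 69 mm

D1: ⌊557/2⌋ × 394 = 278 × 394 mm
D2: ⌊394/2⌋ × 278 = 197 × 278 mm
D3: ⌊278/2⌋ × 197 = 139 × 197 mm
D4: ⌊197/2⌋ × 139 = 98 × 139 mm
D5: ⌊139/2⌋ × 98 = 69 × 98 mm
D6: ⌊98/2⌋ × 69 = 49 × 69 mm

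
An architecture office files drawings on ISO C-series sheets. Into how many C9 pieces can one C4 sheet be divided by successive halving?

C4 = 229 × 324 mm; C9 = 40 × 57 mm.
Each halving step doubles the count; 5 steps from C4 to C9.
2^5 = 32.

32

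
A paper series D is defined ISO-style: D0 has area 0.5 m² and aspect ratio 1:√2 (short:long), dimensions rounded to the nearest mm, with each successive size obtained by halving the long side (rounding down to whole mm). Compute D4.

148 × 210 mm

Let D0's short side be w mm. w · w√2 = 0.5 m² = 500,000 mm², so w ≈ 594.6 mm and w√2 ≈ 840.9 mm → D0 = 595 × 841 mm.
D1: ⌊841/2⌋ × 595 = 420 × 595 mm
D2: ⌊595/2⌋ × 420 = 297 × 420 mm
D3: ⌊420/2⌋ × 297 = 210 × 297 mm
D4: ⌊297/2⌋ × 210 = 148 × 210 mm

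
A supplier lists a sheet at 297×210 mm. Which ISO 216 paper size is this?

A4 (210 × 297 mm)

Aspect ratio 297/210 ≈ 1.414 — close to the ISO √2 ≈ 1.414.
In the A-series (A0 area = 1 m²): A4 = 210 × 297 mm.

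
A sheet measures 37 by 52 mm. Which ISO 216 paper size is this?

Aspect ratio 52/37 ≈ 1.405 — close to the ISO √2 ≈ 1.414.
In the A-series (A0 area = 1 m²): A9 = 37 × 52 mm.

A9 (37 × 52 mm)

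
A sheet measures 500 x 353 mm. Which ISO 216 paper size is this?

B3 (353 × 500 mm)

Aspect ratio 500/353 ≈ 1.416 — close to the ISO √2 ≈ 1.414.
In the B-series (B0 = 1000 × 1414 mm): B3 = 353 × 500 mm.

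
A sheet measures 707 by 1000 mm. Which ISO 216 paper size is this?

Aspect ratio 1000/707 ≈ 1.414 — close to the ISO √2 ≈ 1.414.
In the B-series (B0 = 1000 × 1414 mm): B1 = 707 × 1000 mm.

B1 (707 × 1000 mm)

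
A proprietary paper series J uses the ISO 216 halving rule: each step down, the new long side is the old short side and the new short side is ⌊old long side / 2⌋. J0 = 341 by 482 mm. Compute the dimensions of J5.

J1: ⌊482/2⌋ × 341 = 241 × 341 mm
J2: ⌊341/2⌋ × 241 = 170 × 241 mm
J3: ⌊241/2⌋ × 170 = 120 × 170 mm
J4: ⌊170/2⌋ × 120 = 85 × 120 mm
J5: ⌊120/2⌋ × 85 = 60 × 85 mm

60 × 85 mm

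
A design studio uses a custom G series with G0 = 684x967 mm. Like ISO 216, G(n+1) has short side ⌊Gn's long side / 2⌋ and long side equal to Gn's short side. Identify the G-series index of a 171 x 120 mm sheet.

G5

G0: 684 × 967 mm
G1: 483 × 684 mm
G2: 342 × 483 mm
G3: 241 × 342 mm
G4: 171 × 241 mm
G5: 120 × 171 mm
G6: 85 × 120 mm
→ matches G5.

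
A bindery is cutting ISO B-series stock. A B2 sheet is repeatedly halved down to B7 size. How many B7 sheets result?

32

Each ISO step halves the sheet: 1 × B2 → 2 × B3 → 4 × B4 → 8 × B5 → …
From B2 to B7 is 5 halving steps: 2^5 = 32.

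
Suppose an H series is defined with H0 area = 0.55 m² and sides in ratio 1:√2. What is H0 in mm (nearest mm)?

Let the short side be w mm. Then w · w√2 = 0.55 m² = 550,000 mm².
w² = 550,000/√2, so w ≈ 623.6 mm; long side = w√2 ≈ 881.9 mm.

624 × 882 mm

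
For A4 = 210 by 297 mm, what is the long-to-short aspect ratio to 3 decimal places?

297 / 210 = 1.414
Matches √2 ≈ 1.414 — the ISO 216 defining ratio.

1.414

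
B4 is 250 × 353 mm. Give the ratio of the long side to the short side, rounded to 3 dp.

1.412

353 / 250 = 1.412
ISO 216 targets √2 ≈ 1.414; the -0.002 deviation is from mm rounding.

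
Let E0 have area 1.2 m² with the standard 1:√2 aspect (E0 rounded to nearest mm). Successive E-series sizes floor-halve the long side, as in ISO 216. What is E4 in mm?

Let E0's short side be w mm. w · w√2 = 1.2 m² = 1,200,000 mm², so w ≈ 921.2 mm and w√2 ≈ 1302.7 mm → E0 = 921 × 1303 mm.
E1: ⌊1303/2⌋ × 921 = 651 × 921 mm
E2: ⌊921/2⌋ × 651 = 460 × 651 mm
E3: ⌊651/2⌋ × 460 = 325 × 460 mm
E4: ⌊460/2⌋ × 325 = 230 × 325 mm

230 × 325 mm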